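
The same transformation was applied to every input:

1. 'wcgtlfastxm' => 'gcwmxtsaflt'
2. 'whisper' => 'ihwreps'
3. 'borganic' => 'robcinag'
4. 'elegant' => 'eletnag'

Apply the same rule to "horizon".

rohnozi

In each case the input is transformed by: reverse the string, then move the last 3 characters to the front (rotate right by 3).
For "horizon", step one produces "noziroh"; step two turns that into "rohnozi".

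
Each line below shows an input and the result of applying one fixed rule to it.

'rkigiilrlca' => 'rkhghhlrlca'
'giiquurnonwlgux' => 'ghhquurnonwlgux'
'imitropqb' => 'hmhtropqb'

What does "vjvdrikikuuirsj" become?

vjvdrhkhkuuhrsj

The rule is to replace every "i" with "h".
On "vjvdrikikuuirsj" that produces "vjvdrhkhkuuhrsj".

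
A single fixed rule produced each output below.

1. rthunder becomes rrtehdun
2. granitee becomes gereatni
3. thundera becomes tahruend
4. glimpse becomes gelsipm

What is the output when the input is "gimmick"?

gkicmim

The rule is to take characters alternately from the front and the back (1st, last, 2nd, 2nd-last, ...).
So "gimmick" becomes "gkicmim".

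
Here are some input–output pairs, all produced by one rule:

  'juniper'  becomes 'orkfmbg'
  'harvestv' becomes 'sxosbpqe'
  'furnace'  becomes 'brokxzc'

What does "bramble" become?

boxjyiy

The transformation: swap the first and last characters, then shift every letter 3 places backward in the alphabet (wrapping around).
For "bramble", step one produces "eramblb"; step two turns that into "boxjyiy".
(Check on "harvestv": → "varvesth" → "sxosbpqe" ✓)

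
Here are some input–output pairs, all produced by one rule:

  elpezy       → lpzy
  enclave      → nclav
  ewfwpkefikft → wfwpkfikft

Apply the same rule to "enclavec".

nclavc

Looking at the pairs, the operation is to remove every "e".
Doing the same to "enclavec": "nclavc".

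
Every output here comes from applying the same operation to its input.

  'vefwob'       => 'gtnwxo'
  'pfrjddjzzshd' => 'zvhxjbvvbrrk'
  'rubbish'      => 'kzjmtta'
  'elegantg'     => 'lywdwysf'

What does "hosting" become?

fyzgkla

What's happening: move the last 2 characters to the front (rotate right by 2), then shift every letter 8 places backward in the alphabet (wrapping around).
So "hosting" becomes "fyzgkla".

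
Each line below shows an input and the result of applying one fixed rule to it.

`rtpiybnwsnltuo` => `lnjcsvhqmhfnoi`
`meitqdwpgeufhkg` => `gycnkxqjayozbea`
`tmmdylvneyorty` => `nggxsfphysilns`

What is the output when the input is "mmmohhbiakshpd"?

The transformation: shift every letter 6 places backward in the alphabet (wrapping around).
For "mmmohhbiakshpd" the result is "gggibbvcuembjx".

gggibbvcuembjx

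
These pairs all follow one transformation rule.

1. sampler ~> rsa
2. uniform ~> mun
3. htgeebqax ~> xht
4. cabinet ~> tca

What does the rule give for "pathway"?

ypa

In each case the input is transformed by: move the last character to the front, then keep only the first 3 characters.
For "pathway", step one produces "ypathwa"; step two turns that into "ypa".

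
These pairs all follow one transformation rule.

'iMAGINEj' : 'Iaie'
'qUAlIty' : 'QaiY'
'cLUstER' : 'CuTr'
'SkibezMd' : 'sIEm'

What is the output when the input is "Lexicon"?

lXCN

Each output is the input with this applied: flip the case of every letter, then keep every other character starting from the first (positions 1st, 3rd, 5th, ...).
Applying both steps to "Lexicon": "lEXICON", then "lXCN".
(Check on "iMAGINEj": → "ImagineJ" → "Iaie" ✓)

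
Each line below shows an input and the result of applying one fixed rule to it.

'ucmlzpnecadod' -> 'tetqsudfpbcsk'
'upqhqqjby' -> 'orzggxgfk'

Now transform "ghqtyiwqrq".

The transformation: shift every letter 10 places backward in the alphabet (wrapping around), then reverse the string.
Applying both steps to "ghqtyiwqrq": "wxgjoymghg", then "ghgmyojgxw".
(Check on "ucmlzpnecadod": → "kscbpfdusqtet" → "tetqsudfpbcsk" ✓)

ghgmyojgxw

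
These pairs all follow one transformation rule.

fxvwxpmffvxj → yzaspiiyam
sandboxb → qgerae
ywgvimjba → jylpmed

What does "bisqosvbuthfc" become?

Rule — delete the first 2 characters, then shift every letter 3 places forward in the alphabet (wrapping around).
Starting from "bisqosvbuthfc": after the first operation, "sqosvbuthfc"; after the second, "vtrvyexwkif".

vtrvyexwkif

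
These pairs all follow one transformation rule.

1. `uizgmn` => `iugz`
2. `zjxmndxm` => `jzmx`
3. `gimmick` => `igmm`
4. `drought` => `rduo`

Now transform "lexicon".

What's happening: swap each adjacent pair of characters (1↔2, 3↔4, ...), then keep only the first 4 characters.
Working it through for "lexicon": intermediate "elixocn", final "elix".

elix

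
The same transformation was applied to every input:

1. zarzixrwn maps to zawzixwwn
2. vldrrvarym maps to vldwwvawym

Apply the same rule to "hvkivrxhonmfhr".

In each case the input is transformed by: replace every "r" with "w".
So "hvkivrxhonmfhr" becomes "hvkivwxhonmfhw".

hvkivwxhonmfhw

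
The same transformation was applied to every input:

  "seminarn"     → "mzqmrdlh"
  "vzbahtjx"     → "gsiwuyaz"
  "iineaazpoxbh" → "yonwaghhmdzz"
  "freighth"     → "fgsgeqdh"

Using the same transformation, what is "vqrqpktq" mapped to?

In each case the input is transformed by: shift every letter 1 place backward in the alphabet (wrapping around), then swap the front and back halves of the string.
Doing the same to "vqrqpktq": "ojspupqp".

ojspupqp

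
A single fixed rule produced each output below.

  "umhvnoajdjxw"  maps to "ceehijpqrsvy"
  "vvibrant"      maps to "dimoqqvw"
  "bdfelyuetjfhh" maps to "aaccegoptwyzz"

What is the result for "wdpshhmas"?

The transformation: shift every letter 5 places backward in the alphabet (wrapping around), then sort the characters into alphabetical order.
Working it through for "wdpshhmas": intermediate "rykncchvn", final "cchknnrvy".

cchknnrvy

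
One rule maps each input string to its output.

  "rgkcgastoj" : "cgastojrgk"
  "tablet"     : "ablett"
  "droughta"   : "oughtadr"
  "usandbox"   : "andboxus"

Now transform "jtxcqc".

What's happening: swap the front and back halves of the string, then move the last 2 characters to the front (rotate right by 2).
For "jtxcqc", step one produces "cqcjtx"; step two turns that into "txcqcj".

txcqcj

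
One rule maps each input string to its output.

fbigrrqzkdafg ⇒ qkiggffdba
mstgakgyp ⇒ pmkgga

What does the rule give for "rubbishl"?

lihbb

The rule is to sort the characters into reverse alphabetical order, then delete the first 3 characters.
On "rubbishl": the first step gives "usrlihbb", and the second then gives "lihbb".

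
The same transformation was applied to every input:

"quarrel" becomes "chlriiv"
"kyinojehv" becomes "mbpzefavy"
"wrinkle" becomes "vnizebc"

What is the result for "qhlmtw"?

nhycdk

The rule is to shift every letter 9 places backward in the alphabet (wrapping around), then move the last character to the front.
For "qhlmtw", step one produces "hycdkn"; step two turns that into "nhycdk".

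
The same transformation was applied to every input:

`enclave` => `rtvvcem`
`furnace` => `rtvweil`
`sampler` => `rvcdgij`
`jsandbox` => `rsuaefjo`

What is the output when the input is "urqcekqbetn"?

stvvbehhikl

The pattern: sort the characters into alphabetical order, then shift every letter 9 places backward in the alphabet (wrapping around).
For "urqcekqbetn", step one produces "bceeknqqrtu"; step two turns that into "stvvbehhikl".
(Check on "sampler": → "aelmprs" → "rvcdgij" ✓)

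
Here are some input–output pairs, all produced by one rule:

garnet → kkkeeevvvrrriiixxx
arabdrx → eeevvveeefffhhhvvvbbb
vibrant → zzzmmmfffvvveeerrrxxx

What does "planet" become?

tttpppeeerrriiixxx

The rule is to repeat every character 3 times, then shift every letter 4 places forward in the alphabet (wrapping around).
Working it through for "planet": intermediate "ppplllaaannneeettt", final "tttpppeeerrriiixxx".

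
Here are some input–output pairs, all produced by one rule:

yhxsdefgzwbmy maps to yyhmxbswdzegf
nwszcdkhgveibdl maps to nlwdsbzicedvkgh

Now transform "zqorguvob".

The rule is to take characters alternately from the front and the back (1st, last, 2nd, 2nd-last, ...).
Applying that to "zqorguvob" gives "zbqoovrug".

zbqoovrug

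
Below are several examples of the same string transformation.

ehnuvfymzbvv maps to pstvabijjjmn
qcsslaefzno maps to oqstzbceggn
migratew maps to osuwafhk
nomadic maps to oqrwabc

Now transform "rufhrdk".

The rule is to sort the characters into alphabetical order, then shift every letter 12 places backward in the alphabet (wrapping around).
Applying both steps to "rufhrdk": "dfhkrru", then "rtvyffi".

rtvyffi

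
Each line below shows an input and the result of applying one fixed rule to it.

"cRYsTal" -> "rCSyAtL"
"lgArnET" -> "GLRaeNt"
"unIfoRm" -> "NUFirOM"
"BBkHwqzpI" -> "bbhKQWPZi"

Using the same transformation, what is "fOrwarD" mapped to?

oFWRRAd

Rule — flip the case of every letter, then swap each adjacent pair of characters (1↔2, 3↔4, ...).
On "fOrwarD": the first step gives "FoRWARd", and the second then gives "oFWRRAd".
(Check on "cRYsTal": → "CryStAL" → "rCSyAtL" ✓)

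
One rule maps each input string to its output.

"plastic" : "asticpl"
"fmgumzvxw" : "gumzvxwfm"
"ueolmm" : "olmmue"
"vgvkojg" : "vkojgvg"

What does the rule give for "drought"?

oughtdr

In each case the input is transformed by: move the first 2 characters to the end (rotate left by 2).
So "drought" becomes "oughtdr".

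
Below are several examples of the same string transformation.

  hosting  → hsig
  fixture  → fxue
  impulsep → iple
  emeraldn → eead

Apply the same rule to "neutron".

What's happening: keep every other character starting from the first (positions 1st, 3rd, 5th, ...).
So "neutron" becomes "nurn".

nurn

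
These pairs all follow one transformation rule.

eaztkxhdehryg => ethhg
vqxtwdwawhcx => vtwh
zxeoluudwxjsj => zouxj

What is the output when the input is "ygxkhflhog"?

Rule — keep one character in every 3, starting at position 1 (positions 1st, 4th, 7th, ...).
Applying that to "ygxkhflhog" gives "yklg".

yklg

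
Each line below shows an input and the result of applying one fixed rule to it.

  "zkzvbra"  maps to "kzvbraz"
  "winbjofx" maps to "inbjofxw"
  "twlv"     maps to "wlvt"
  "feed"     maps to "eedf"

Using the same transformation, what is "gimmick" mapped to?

Each output is the input with this applied: move the first character to the end.
"gimmick" → "immickg".

immickg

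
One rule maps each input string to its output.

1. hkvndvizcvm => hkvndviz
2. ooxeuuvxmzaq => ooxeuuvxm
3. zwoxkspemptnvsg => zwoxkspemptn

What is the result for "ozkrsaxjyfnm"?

Each output is the input with this applied: delete the last 3 characters.
On "ozkrsaxjyfnm" that produces "ozkrsaxjy".

ozkrsaxjy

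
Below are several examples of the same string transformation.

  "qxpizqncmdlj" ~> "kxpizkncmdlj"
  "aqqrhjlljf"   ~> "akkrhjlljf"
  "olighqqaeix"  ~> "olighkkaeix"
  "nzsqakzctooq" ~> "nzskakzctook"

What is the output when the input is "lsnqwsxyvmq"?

lsnkwsxyvmk

What's happening: replace every "q" with "k".
So "lsnqwsxyvmq" becomes "lsnkwsxyvmk".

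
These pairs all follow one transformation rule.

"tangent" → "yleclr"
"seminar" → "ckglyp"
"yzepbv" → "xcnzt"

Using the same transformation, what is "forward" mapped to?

mpuypb

In each case the input is transformed by: delete the first character, then shift every letter 2 places backward in the alphabet (wrapping around).
Applying both steps to "forward": "orward", then "mpuypb".
(Check on "seminar": → "eminar" → "ckglyp" ✓)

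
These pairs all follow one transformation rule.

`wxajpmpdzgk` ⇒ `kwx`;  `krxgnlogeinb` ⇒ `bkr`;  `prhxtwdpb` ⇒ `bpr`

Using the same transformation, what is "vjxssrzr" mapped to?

Each output is the input with this applied: move the last character to the front, then keep only the first 3 characters.
Starting from "vjxssrzr": after the first operation, "rvjxssrz"; after the second, "rvj".
(Check on "wxajpmpdzgk": → "kwxajpmpdzg" → "kwx" ✓)

rvj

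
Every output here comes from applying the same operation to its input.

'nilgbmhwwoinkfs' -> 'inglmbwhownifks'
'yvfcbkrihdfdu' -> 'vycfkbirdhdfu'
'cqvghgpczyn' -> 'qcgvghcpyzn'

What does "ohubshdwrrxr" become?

hobuhswdrrrx

Each output is the input with this applied: swap each adjacent pair of characters (1↔2, 3↔4, ...).
On "ohubshdwrrxr" that produces "hobuhswdrrrx".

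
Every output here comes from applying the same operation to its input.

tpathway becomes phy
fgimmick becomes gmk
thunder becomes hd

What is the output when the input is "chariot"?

In each case the input is transformed by: keep one character in every 3, starting at position 2 (positions 2nd, 5th, 8th, ...).
On "chariot" that produces "hi".

hi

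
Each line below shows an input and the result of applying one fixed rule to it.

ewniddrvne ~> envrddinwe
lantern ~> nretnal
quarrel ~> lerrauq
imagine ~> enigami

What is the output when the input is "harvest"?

The pattern: reverse the string.
On "harvest" that produces "tsevrah".

tsevrah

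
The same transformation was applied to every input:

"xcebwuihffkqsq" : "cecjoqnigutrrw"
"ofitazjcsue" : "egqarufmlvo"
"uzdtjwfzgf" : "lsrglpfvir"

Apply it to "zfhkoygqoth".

aftlrtwaksc

Each output is the input with this applied: shift every letter 12 places forward in the alphabet (wrapping around), then move the last 3 characters to the front (rotate right by 3).
Starting from "zfhkoygqoth": after the first operation, "lrtwakscaft"; after the second, "aftlrtwaksc".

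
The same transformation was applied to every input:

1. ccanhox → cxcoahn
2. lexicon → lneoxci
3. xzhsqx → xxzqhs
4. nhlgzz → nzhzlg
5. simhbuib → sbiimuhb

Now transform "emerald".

Each output is the input with this applied: take characters alternately from the front and the back (1st, last, 2nd, 2nd-last, ...).
On "emerald" that produces "edmlear".

edmlear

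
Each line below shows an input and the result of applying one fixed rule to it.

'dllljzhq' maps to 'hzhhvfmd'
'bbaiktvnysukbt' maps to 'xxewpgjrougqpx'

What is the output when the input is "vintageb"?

In each case the input is transformed by: swap each adjacent pair of characters (1↔2, 3↔4, ...), then shift every letter 4 places backward in the alphabet (wrapping around).
Applying both steps to "vintageb": "ivtngabe", then "erpjcwxa".
(Check on "bbaiktvnysukbt": → "bbiatknvsykutb" → "xxewpgjrougqpx" ✓)

erpjcwxa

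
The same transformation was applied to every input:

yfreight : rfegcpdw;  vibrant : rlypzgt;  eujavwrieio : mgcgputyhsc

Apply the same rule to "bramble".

cjzkypz

What's happening: shift every letter 2 places backward in the alphabet (wrapping around), then reverse the string.
For "bramble" the result is "cjzkypz".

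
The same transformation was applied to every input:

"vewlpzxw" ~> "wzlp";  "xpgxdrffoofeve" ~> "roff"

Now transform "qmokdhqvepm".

vdqh

The transformation: take characters alternately from the front and the back (1st, last, 2nd, 2nd-last, ...), then keep only the last 4 characters.
For "qmokdhqvepm" the result is "vdqh".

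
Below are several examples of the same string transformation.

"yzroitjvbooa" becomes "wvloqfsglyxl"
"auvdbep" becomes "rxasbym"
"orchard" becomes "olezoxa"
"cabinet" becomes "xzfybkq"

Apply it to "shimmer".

In each case the input is transformed by: swap each adjacent pair of characters (1↔2, 3↔4, ...), then shift every letter 3 places backward in the alphabet (wrapping around).
Applying both steps to "shimmer": "hsmiemr", then "epjfbjo".
(Check on "yzroitjvbooa": → "zyortivjobao" → "wvloqfsglyxl" ✓)

epjfbjo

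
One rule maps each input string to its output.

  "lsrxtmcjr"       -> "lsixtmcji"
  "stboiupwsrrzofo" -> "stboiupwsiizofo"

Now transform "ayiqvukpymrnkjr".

ayiqvukpyminkji

Looking at the pairs, the operation is to replace every "r" with "i".
On "ayiqvukpymrnkjr" that produces "ayiqvukpyminkji".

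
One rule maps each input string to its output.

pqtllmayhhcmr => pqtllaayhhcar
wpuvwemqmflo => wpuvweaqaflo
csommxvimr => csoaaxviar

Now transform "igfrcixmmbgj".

Looking at the pairs, the operation is to replace every "m" with "a".
On "igfrcixmmbgj" that produces "igfrcixaabgj".

igfrcixaabgj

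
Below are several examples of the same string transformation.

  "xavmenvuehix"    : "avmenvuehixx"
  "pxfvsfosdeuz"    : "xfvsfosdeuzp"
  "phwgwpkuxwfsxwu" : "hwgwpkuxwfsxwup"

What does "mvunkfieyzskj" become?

The rule is to move the first character to the end.
"mvunkfieyzskj" → "vunkfieyzskjm".

vunkfieyzskjm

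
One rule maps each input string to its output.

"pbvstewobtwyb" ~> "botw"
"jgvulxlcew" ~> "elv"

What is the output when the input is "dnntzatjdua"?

Looking at the pairs, the operation is to sort the characters into alphabetical order, then keep one character in every 3, starting at position 2 (positions 2nd, 5th, 8th, ...).
Applying both steps to "dnntzatjdua": "aaddjnnttuz", then "ajtz".

ajtz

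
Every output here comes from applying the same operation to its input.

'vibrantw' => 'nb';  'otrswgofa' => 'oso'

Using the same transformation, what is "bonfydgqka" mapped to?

qyo

The rule is to reverse the string, then keep one character in every 3, starting at position 3 (positions 3rd, 6th, 9th, ...).
Doing the same to "bonfydgqka": "qyo".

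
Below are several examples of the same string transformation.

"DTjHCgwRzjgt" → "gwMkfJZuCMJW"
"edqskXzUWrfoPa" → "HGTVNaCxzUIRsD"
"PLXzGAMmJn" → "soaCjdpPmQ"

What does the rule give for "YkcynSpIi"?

Looking at the pairs, the operation is to shift every letter 3 places forward in the alphabet (wrapping around), then flip the case of every letter.
On "YkcynSpIi": the first step gives "BnfbqVsLl", and the second then gives "bNFBQvSlL".

bNFBQvSlL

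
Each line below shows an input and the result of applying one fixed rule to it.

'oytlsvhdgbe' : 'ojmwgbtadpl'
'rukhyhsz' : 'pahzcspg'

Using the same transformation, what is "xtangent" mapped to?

What's happening: move the last 3 characters to the front (rotate right by 3), then shift every letter 8 places forward in the alphabet (wrapping around).
For "xtangent", step one produces "entxtang"; step two turns that into "mvbfbivo".

mvbfbivo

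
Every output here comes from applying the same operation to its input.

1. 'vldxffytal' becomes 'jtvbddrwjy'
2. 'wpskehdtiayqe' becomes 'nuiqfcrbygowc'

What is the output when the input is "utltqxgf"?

The transformation: shift every letter 2 places backward in the alphabet (wrapping around), then swap each adjacent pair of characters (1↔2, 3↔4, ...).
"utltqxgf" → "srjroved" → "rsrjvode".

rsrjvode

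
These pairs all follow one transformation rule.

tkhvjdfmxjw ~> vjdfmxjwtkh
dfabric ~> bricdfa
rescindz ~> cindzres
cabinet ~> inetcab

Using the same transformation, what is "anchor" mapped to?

horanc

The pattern: move the first 3 characters to the end (rotate left by 3).
Doing the same to "anchor": "horanc".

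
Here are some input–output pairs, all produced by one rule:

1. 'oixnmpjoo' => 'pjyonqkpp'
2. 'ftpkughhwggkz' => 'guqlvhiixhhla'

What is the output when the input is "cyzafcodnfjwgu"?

dzabgdpeogkxhv

What's happening: shift every letter 1 place forward in the alphabet (wrapping around).
"cyzafcodnfjwgu" → "dzabgdpeogkxhv".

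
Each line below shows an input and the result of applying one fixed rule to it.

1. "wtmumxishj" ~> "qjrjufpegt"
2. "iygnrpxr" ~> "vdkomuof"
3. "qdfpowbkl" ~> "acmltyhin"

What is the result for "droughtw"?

Rule — move the first character to the end, then shift every letter 3 places backward in the alphabet (wrapping around).
Doing the same to "droughtw": "olrdeqta".

olrdeqta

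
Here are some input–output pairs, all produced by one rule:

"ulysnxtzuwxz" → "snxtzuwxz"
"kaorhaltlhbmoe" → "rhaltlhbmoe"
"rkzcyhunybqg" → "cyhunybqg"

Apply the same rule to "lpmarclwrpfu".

The pattern: delete the first 3 characters.
For "lpmarclwrpfu" the result is "arclwrpfu".

arclwrpfu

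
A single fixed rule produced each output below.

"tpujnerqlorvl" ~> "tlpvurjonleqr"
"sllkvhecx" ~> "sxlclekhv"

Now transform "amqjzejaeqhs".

In each case the input is transformed by: take characters alternately from the front and the back (1st, last, 2nd, 2nd-last, ...).
So "amqjzejaeqhs" becomes "asmhqqjezaej".

asmhqqjezaej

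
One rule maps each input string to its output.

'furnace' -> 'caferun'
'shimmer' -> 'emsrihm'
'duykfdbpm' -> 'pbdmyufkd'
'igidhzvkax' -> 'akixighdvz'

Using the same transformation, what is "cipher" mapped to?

ehcrpi

The transformation: move the last 3 characters to the front (rotate right by 3), then swap each adjacent pair of characters (1↔2, 3↔4, ...).
"cipher" → "hercip" → "ehcrpi".
(Check on "duykfdbpm": → "bpmduykfd" → "pbdmyufkd" ✓)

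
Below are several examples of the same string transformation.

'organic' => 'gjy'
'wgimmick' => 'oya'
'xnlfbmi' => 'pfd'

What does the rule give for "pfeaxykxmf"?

hxw

What's happening: shift every letter 8 places backward in the alphabet (wrapping around), then keep only the first 3 characters.
Starting from "pfeaxykxmf": after the first operation, "hxwspqcpex"; after the second, "hxw".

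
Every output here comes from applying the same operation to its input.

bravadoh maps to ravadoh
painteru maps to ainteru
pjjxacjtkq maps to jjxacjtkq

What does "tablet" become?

ablet

Each output is the input with this applied: delete the first character.
On "tablet" that produces "ablet".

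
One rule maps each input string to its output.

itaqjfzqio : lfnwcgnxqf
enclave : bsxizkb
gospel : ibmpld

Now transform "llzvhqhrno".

Looking at the pairs, the operation is to reverse the string, then shift every letter 3 places backward in the alphabet (wrapping around).
Starting from "llzvhqhrno": after the first operation, "onrhqhvzll"; after the second, "lkoeneswii".
(Check on "enclave": → "evalcne" → "bsxizkb" ✓)

lkoeneswii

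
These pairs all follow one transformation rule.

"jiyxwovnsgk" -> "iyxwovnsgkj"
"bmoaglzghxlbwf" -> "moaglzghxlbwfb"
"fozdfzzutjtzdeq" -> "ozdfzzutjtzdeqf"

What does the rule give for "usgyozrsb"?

The transformation: move the first character to the end.
So "usgyozrsb" becomes "sgyozrsbu".

sgyozrsbu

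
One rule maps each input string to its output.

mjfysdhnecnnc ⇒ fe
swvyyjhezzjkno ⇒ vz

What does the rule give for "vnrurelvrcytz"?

In each case the input is transformed by: keep every other character starting from the first (positions 1st, 3rd, 5th, ...), then keep one character in every 3, starting at position 2 (positions 2nd, 5th, 8th, ...).
"vnrurelvrcytz" → "vrrlryz" → "rr".

rr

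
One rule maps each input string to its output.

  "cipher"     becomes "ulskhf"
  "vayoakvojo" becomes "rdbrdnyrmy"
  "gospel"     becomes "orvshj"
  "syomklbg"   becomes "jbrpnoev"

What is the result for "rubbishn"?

qxeelvku

Each output is the input with this applied: shift every letter 3 places forward in the alphabet (wrapping around), then swap the first and last characters.
Applying both steps to "rubbishn": "uxeelvkq", then "qxeelvku".
(Check on "syomklbg": → "vbrpnoej" → "jbrpnoev" ✓)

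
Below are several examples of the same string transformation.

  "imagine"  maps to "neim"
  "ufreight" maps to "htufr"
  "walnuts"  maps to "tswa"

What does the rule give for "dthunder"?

In each case the input is transformed by: move the last 2 characters to the front (rotate right by 2), then delete the last 3 characters.
For "dthunder", step one produces "erdthund"; step two turns that into "erdth".
(Check on "walnuts": → "tswalnu" → "tswa" ✓)

erdth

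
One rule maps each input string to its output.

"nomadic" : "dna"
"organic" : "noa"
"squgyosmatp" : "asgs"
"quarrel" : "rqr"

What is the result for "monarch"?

The rule is to move the last 3 characters to the front (rotate right by 3), then keep one character in every 3, starting at position 1 (positions 1st, 4th, 7th, ...).
For "monarch" the result is "rma".

rma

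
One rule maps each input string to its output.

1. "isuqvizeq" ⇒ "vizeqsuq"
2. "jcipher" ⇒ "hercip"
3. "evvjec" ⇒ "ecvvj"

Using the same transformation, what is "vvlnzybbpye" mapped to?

Rule — delete the first character, then move the first 3 characters to the end (rotate left by 3).
Applying that to "vvlnzybbpye" gives "zybbpyevln".
(Check on "evvjec": → "vvjec" → "ecvvj" ✓)

zybbpyevln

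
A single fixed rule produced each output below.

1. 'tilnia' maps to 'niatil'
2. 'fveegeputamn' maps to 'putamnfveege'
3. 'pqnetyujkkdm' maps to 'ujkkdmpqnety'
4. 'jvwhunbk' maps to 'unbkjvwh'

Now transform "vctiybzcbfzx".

In each case the input is transformed by: swap the front and back halves of the string.
Applying that to "vctiybzcbfzx" gives "zcbfzxvctiyb".

zcbfzxvctiyb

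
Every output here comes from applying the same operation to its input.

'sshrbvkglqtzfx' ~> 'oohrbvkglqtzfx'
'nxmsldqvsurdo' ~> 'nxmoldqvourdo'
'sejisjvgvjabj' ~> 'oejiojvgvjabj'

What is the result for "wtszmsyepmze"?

wtozmoyepmze

What's happening: replace every "s" with "o".
"wtszmsyepmze" → "wtozmoyepmze".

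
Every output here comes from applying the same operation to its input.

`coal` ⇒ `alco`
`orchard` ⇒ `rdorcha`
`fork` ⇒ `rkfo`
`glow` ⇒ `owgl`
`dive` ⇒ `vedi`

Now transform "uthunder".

eruthund

The rule is to move the last 2 characters to the front (rotate right by 2).
Applying that to "uthunder" gives "eruthund".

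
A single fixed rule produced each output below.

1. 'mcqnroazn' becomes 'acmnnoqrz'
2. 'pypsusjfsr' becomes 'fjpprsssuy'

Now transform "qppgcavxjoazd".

Rule — sort the characters into alphabetical order.
So "qppgcavxjoazd" becomes "aacdgjoppqvxz".

aacdgjoppqvxz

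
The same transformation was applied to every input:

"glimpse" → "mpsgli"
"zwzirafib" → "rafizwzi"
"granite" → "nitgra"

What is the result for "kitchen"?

chekit

Each output is the input with this applied: delete the last character, then swap the front and back halves of the string.
On "kitchen": the first step gives "kitche", and the second then gives "chekit".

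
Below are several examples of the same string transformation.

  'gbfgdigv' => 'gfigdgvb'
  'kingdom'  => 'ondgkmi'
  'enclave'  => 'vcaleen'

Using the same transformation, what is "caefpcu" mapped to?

In each case the input is transformed by: take characters alternately from the front and the back (1st, last, 2nd, 2nd-last, ...), then move the first 3 characters to the end (rotate left by 3).
"caefpcu" → "cuacepf" → "cepfcua".

cepfcua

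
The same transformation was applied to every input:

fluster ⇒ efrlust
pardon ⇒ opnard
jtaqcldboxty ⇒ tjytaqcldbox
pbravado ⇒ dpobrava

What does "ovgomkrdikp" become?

kopvgomkrdi

The pattern: swap the first and last characters, then move the last 2 characters to the front (rotate right by 2).
"ovgomkrdikp" → "kopvgomkrdi".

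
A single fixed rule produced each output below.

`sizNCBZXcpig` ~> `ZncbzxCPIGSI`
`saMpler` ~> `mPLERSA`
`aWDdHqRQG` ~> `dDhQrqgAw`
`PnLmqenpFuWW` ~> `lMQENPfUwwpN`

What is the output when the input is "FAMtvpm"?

mTVPMfa

Looking at the pairs, the operation is to flip the case of every letter, then move the first 2 characters to the end (rotate left by 2).
Applying that to "FAMtvpm" gives "mTVPMfa".
(Check on "aWDdHqRQG": → "AwdDhQrqg" → "dDhQrqgAw" ✓)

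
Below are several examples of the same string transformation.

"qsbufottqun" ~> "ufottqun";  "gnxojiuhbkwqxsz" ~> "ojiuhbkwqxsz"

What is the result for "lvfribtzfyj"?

ribtzfyj

Each output is the input with this applied: delete the first 3 characters.
Doing the same to "lvfribtzfyj": "ribtzfyj".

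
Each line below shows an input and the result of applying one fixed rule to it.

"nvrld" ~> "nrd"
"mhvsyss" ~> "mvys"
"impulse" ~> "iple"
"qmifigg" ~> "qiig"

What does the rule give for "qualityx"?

qaiy

Rule — keep every other character starting from the first (positions 1st, 3rd, 5th, ...).
"qualityx" → "qaiy".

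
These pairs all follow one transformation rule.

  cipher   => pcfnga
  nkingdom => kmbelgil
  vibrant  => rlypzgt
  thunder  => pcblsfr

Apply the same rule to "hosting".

elgrqmf

Each output is the input with this applied: reverse the string, then shift every letter 2 places backward in the alphabet (wrapping around).
For "hosting", step one produces "gnitsoh"; step two turns that into "elgrqmf".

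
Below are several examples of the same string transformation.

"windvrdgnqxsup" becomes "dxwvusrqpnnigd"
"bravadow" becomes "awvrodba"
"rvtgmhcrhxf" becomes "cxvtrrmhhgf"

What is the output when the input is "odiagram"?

aromigda

In each case the input is transformed by: sort the characters into reverse alphabetical order, then move the last character to the front.
For "odiagram", step one produces "romigdaa"; step two turns that into "aromigda".
(Check on "rvtgmhcrhxf": → "xvtrrmhhgfc" → "cxvtrrmhhgf" ✓)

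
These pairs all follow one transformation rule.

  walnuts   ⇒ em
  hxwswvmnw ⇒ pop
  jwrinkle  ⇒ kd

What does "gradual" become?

Looking at the pairs, the operation is to keep one character in every 3, starting at position 3 (positions 3rd, 6th, 9th, ...), then shift every letter 7 places backward in the alphabet (wrapping around).
For "gradual" the result is "tt".

tt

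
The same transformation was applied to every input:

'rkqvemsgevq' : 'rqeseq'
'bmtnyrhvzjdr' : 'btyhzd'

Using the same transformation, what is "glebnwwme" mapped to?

genwe

Each output is the input with this applied: keep every other character starting from the first (positions 1st, 3rd, 5th, ...).
Applying that to "glebnwwme" gives "genwe".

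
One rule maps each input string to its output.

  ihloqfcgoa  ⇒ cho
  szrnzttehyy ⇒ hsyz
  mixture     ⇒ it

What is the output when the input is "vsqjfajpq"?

fps

The rule is to sort the characters into alphabetical order, then keep one character in every 3, starting at position 2 (positions 2nd, 5th, 8th, ...).
Applying both steps to "vsqjfajpq": "afjjpqqsv", then "fps".
(Check on "mixture": → "eimrtux" → "it" ✓)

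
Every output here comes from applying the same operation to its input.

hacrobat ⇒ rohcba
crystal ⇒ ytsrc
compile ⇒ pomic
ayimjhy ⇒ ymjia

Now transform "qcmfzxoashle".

zxsqomhfca

The transformation: delete the last 2 characters, then sort the characters into reverse alphabetical order.
For "qcmfzxoashle", step one produces "qcmfzxoash"; step two turns that into "zxsqomhfca".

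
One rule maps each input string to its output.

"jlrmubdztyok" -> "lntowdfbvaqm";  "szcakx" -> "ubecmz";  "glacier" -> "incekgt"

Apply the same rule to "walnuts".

ycnpwvu

The rule is to shift every letter 2 places forward in the alphabet (wrapping around).
On "walnuts" that produces "ycnpwvu".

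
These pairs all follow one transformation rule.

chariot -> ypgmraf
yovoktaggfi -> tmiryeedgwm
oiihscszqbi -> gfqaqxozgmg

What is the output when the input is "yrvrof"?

tpmdwp

Rule — shift every letter 2 places backward in the alphabet (wrapping around), then move the first 2 characters to the end (rotate left by 2).
Applying both steps to "yrvrof": "wptpmd", then "tpmdwp".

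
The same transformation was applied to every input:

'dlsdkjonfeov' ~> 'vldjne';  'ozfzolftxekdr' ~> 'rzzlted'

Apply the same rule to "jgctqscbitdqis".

The pattern: move the last character to the front, then keep every other character starting from the first (positions 1st, 3rd, 5th, ...).
Working it through for "jgctqscbitdqis": intermediate "sjgctqscbitdqi", final "sgtsbtq".

sgtsbtq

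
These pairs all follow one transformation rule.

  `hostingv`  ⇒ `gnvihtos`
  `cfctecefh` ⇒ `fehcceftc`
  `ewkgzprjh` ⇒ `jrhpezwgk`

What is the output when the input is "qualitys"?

The pattern: move the last 2 characters to the front (rotate right by 2), then take characters alternately from the front and the back (1st, last, 2nd, 2nd-last, ...).
"qualitys" → "ysqualit" → "ytsiqlua".

ytsiqlua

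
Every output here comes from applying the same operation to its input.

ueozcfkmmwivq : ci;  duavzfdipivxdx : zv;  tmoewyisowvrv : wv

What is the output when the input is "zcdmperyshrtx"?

In each case the input is transformed by: keep every other character starting from the first (positions 1st, 3rd, 5th, ...), then keep one character in every 3, starting at position 3 (positions 3rd, 6th, 9th, ...).
On "zcdmperyshrtx" that produces "pr".

pr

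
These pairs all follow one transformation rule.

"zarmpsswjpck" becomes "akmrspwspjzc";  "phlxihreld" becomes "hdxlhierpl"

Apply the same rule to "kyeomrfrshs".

ysoermrfhsk

Looking at the pairs, the operation is to swap the first and last characters, then swap each adjacent pair of characters (1↔2, 3↔4, ...).
For "kyeomrfrshs" the result is "ysoermrfhsk".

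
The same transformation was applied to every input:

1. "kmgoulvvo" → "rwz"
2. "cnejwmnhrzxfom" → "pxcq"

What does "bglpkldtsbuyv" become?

wwdj

The pattern: shift every letter 11 places forward in the alphabet (wrapping around), then keep one character in every 3, starting at position 3 (positions 3rd, 6th, 9th, ...).
Applying both steps to "bglpkldtsbuyv": "mrwavwoedmfjg", then "wwdj".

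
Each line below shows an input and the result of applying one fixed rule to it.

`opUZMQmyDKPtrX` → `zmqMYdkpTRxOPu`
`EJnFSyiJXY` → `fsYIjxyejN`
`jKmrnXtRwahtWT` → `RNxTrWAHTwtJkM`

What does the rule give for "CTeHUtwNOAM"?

huTWnoamctE

The pattern: move the first 3 characters to the end (rotate left by 3), then flip the case of every letter.
Applying both steps to "CTeHUtwNOAM": "HUtwNOAMCTe", then "huTWnoamctE".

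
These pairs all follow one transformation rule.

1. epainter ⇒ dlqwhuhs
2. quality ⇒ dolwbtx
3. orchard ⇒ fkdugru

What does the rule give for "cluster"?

xvwhufo

The pattern: move the first 2 characters to the end (rotate left by 2), then shift every letter 3 places forward in the alphabet (wrapping around).
For "cluster", step one produces "ustercl"; step two turns that into "xvwhufo".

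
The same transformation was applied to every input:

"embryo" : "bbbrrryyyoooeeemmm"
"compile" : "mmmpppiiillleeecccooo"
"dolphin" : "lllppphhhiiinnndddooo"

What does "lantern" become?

nnnttteeerrrnnnlllaaa

Each output is the input with this applied: move the first 2 characters to the end (rotate left by 2), then repeat every character 3 times.
Working it through for "lantern": intermediate "nternla", final "nnnttteeerrrnnnlllaaa".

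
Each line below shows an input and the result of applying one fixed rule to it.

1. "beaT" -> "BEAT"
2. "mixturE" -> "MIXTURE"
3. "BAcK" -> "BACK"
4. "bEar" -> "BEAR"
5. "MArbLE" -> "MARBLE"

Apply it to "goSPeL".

The rule is to convert every letter to uppercase.
So "goSPeL" becomes "GOSPEL".

GOSPEL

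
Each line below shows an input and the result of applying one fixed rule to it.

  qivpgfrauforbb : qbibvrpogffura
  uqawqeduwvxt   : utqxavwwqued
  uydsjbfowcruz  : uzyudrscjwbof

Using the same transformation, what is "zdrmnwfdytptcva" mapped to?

zadvrcmtnpwtfyd

The transformation: take characters alternately from the front and the back (1st, last, 2nd, 2nd-last, ...).
Doing the same to "zdrmnwfdytptcva": "zadvrcmtnpwtfyd".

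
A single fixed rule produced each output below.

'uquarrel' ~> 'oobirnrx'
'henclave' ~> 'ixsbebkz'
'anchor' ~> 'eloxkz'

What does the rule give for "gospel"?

mbidlp

The transformation: shift every letter 3 places backward in the alphabet (wrapping around), then swap the front and back halves of the string.
"gospel" → "mbidlp".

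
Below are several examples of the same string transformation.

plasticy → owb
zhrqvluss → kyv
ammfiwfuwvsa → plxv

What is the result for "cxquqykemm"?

ath

In each case the input is transformed by: shift every letter 3 places forward in the alphabet (wrapping around), then keep one character in every 3, starting at position 2 (positions 2nd, 5th, 8th, ...).
So "cxquqykemm" becomes "ath".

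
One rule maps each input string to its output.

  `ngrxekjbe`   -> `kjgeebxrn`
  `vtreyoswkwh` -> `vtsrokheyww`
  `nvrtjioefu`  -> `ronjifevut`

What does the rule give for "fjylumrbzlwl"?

Each output is the input with this applied: sort the characters into reverse alphabetical order, then move the first 3 characters to the end (rotate left by 3).
Starting from "fjylumrbzlwl": after the first operation, "zywurmllljfb"; after the second, "urmllljfbzyw".

urmllljfbzyw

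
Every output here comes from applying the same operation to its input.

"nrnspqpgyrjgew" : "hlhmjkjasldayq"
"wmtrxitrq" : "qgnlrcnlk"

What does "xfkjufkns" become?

The transformation: shift every letter 6 places backward in the alphabet (wrapping around).
Applying that to "xfkjufkns" gives "rzedozehm".

rzedozehm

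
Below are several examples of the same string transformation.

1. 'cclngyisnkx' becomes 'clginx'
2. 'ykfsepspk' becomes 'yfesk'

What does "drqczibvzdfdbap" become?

dqzbzfbp

In each case the input is transformed by: keep every other character starting from the first (positions 1st, 3rd, 5th, ...).
"drqczibvzdfdbap" → "dqzbzfbp".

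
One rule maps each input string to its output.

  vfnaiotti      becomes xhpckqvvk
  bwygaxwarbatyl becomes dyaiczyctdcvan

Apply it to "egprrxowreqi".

The rule is to shift every letter 2 places forward in the alphabet (wrapping around).
So "egprrxowreqi" becomes "girttzqytgsk".

girttzqytgsk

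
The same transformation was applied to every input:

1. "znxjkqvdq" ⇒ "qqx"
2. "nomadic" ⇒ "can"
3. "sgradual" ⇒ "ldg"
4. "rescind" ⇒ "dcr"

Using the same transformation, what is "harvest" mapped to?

What's happening: reverse the string, then keep one character in every 3, starting at position 1 (positions 1st, 4th, 7th, ...).
Working it through for "harvest": intermediate "tsevrah", final "tvh".

tvh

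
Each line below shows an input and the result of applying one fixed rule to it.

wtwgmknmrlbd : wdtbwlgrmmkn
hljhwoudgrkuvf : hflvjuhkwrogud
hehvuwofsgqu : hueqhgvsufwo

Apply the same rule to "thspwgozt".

Rule — take characters alternately from the front and the back (1st, last, 2nd, 2nd-last, ...).
Doing the same to "thspwgozt": "tthzsopgw".

tthzsopgw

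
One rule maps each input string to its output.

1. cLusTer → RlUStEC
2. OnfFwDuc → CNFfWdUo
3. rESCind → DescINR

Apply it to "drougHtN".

Looking at the pairs, the operation is to flip the case of every letter, then swap the first and last characters.
"drougHtN" → "DROUGhTn" → "nROUGhTD".
(Check on "cLusTer": → "ClUStER" → "RlUStEC" ✓)

nROUGhTD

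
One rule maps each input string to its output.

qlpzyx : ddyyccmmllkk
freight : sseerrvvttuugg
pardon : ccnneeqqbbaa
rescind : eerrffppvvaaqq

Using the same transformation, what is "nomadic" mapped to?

Rule — shift every letter 13 places forward in the alphabet (wrapping around) — i.e. ROT13, then double every character.
Working it through for "nomadic": intermediate "abznqvp", final "aabbzznnqqvvpp".
(Check on "qlpzyx": → "dycmlk" → "ddyyccmmllkk" ✓)

aabbzznnqqvvpp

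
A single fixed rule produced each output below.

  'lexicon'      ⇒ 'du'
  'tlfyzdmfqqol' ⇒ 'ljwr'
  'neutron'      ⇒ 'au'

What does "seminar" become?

The pattern: shift every letter 6 places forward in the alphabet (wrapping around), then keep one character in every 3, starting at position 3 (positions 3rd, 6th, 9th, ...).
Applying both steps to "seminar": "yksotgx", then "sg".

sg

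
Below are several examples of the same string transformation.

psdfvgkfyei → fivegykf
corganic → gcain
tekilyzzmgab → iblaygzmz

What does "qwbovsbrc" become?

What's happening: delete the first 3 characters, then take characters alternately from the front and the back (1st, last, 2nd, 2nd-last, ...).
Working it through for "qwbovsbrc": intermediate "ovsbrc", final "ocvrsb".

ocvrsb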